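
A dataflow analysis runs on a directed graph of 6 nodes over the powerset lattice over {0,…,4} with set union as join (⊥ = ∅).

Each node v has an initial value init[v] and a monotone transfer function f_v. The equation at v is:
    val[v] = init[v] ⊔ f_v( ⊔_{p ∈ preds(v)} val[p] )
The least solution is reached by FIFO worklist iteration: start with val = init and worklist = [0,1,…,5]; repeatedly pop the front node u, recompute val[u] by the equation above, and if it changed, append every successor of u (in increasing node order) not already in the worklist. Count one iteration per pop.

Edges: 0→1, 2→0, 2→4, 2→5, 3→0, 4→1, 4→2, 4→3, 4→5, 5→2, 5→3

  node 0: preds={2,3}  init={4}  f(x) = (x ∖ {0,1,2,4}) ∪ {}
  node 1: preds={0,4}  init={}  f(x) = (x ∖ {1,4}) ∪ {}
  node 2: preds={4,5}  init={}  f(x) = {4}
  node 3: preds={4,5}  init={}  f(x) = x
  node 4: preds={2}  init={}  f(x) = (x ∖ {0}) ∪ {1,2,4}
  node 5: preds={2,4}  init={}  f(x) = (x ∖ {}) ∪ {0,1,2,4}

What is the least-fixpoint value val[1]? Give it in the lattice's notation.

{2}

Trace (11 dequeues):
  [1] u=0 | in {} | out {4} | ==
  [2] u=1 | in {4} | out {} | ==
  [3] u=2 | in {} | out {4} | prev {} | push {0}
  [4] u=3 | in {} | out {} | ==
  [5] u=4 | in {4} | out {1,2,4} | prev {} | push {1,2,3}
  [6] u=5 | in {1,2,4} | out {0,1,2,4} | prev {} | push {}
  [7] u=0 | in {4} | out {4} | ==
  [8] u=1 | in {1,2,4} | out {2} | prev {} | push {}
  [9] u=2 | in {0,1,2,4} | out {4} | ==
  [10] u=3 | in {0,1,2,4} | out {0,1,2,4} | prev {} | push {0}
  [11] u=0 | in {0,1,2,4} | out {4} | ==

Converged values:
  [0] {4}
  [1] {2}
  [2] {4}
  [3] {0,1,2,4}
  [4] {1,2,4}
  [5] {0,1,2,4}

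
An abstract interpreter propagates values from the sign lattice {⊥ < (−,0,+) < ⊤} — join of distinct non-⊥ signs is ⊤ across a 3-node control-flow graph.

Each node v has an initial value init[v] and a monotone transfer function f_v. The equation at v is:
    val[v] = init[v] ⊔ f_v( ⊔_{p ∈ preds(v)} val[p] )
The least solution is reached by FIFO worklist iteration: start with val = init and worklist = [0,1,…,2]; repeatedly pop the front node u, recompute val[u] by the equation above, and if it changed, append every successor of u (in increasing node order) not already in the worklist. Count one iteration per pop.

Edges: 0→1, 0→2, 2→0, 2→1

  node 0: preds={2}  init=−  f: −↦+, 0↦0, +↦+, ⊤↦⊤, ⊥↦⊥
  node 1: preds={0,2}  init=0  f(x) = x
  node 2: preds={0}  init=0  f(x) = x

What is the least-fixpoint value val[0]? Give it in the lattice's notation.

⊤

Worklist (5 pops):
  #1 pop 0: in=0 → ⊤ (was −); enqueue []
  #2 pop 1: in=⊤ → ⊤ (was 0); enqueue []
  #3 pop 2: in=⊤ → ⊤ (was 0); enqueue [0,1]
  #4 pop 0: in=⊤ → ⊤ (no change)
  #5 pop 1: in=⊤ → ⊤ (no change)

Fixpoint:
  val[0] = ⊤
  val[1] = ⊤
  val[2] = ⊤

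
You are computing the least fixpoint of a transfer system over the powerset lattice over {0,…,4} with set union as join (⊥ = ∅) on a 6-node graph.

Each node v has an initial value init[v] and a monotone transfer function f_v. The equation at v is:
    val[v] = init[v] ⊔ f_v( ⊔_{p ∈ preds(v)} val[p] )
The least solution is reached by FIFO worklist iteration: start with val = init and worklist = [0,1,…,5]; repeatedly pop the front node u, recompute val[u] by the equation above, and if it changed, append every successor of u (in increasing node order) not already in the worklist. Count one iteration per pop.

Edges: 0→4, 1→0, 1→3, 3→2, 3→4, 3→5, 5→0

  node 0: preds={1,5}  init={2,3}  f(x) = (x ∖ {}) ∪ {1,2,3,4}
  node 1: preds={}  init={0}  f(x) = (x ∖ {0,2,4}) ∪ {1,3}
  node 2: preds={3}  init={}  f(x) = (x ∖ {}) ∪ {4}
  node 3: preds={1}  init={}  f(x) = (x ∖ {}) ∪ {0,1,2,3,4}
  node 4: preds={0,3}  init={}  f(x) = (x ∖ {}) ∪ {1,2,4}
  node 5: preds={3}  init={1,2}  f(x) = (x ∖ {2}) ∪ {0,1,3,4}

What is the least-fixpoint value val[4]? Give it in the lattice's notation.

Worklist (8 pops):
  #1 pop 0: in={0,1,2} → {0,1,2,3,4} (was {2,3}); enqueue []
  #2 pop 1: in={} → {0,1,3} (was {0}); enqueue [0]
  #3 pop 2: in={} → {4} (was {}); enqueue []
  #4 pop 3: in={0,1,3} → {0,1,2,3,4} (was {}); enqueue [2]
  #5 pop 4: in={0,1,2,3,4} → {0,1,2,3,4} (was {}); enqueue []
  #6 pop 5: in={0,1,2,3,4} → {0,1,2,3,4} (was {1,2}); enqueue []
  #7 pop 0: in={0,1,2,3,4} → {0,1,2,3,4} (no change)
  #8 pop 2: in={0,1,2,3,4} → {0,1,2,3,4} (was {4}); enqueue []

Fixpoint:
  val[0] = {0,1,2,3,4}
  val[1] = {0,1,3}
  val[2] = {0,1,2,3,4}
  val[3] = {0,1,2,3,4}
  val[4] = {0,1,2,3,4}
  val[5] = {0,1,2,3,4}

{0,1,2,3,4}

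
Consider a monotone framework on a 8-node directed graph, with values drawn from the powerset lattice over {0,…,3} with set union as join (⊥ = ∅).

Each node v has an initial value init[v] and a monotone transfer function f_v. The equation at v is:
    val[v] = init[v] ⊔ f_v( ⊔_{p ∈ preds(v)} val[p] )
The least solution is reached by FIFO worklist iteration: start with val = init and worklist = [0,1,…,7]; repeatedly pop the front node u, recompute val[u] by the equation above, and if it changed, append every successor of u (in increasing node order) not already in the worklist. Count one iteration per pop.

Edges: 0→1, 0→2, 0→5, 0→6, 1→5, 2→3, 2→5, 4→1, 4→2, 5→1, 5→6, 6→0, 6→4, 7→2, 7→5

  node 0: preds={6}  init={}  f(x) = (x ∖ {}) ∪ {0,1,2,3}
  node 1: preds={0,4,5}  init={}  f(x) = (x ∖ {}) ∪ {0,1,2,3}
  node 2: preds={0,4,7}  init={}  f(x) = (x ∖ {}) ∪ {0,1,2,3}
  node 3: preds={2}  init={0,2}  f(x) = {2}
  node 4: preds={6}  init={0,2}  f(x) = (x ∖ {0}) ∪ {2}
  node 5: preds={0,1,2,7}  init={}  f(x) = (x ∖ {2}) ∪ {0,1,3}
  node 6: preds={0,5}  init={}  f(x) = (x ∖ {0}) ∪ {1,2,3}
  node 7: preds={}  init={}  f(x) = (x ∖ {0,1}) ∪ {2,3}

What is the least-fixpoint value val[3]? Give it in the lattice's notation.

Iteration log — 14 steps:
  step 1. node 0  ⊔preds={}  new={0,1,2,3}  old={}  +wl: 
  step 2. node 1  ⊔preds={0,1,2,3}  new={0,1,2,3}  old={}  +wl: 
  step 3. node 2  ⊔preds={0,1,2,3}  new={0,1,2,3}  old={}  +wl: 
  step 4. node 3  ⊔preds={0,1,2,3}  new={0,2}  stable
  step 5. node 4  ⊔preds={}  new={0,2}  stable
  step 6. node 5  ⊔preds={0,1,2,3}  new={0,1,3}  old={}  +wl: 1
  step 7. node 6  ⊔preds={0,1,2,3}  new={1,2,3}  old={}  +wl: 0,4
  step 8. node 7  ⊔preds={}  new={2,3}  old={}  +wl: 2,5
  step 9. node 1  ⊔preds={0,1,2,3}  new={0,1,2,3}  stable
  step 10. node 0  ⊔preds={1,2,3}  new={0,1,2,3}  stable
  step 11. node 4  ⊔preds={1,2,3}  new={0,1,2,3}  old={0,2}  +wl: 1
  step 12. node 2  ⊔preds={0,1,2,3}  new={0,1,2,3}  stable
  step 13. node 5  ⊔preds={0,1,2,3}  new={0,1,3}  stable
  step 14. node 1  ⊔preds={0,1,2,3}  new={0,1,2,3}  stable

Least fixpoint reached:
  node 0: {0,1,2,3}
  node 1: {0,1,2,3}
  node 2: {0,1,2,3}
  node 3: {0,2}
  node 4: {0,1,2,3}
  node 5: {0,1,3}
  node 6: {1,2,3}
  node 7: {2,3}

{0,2}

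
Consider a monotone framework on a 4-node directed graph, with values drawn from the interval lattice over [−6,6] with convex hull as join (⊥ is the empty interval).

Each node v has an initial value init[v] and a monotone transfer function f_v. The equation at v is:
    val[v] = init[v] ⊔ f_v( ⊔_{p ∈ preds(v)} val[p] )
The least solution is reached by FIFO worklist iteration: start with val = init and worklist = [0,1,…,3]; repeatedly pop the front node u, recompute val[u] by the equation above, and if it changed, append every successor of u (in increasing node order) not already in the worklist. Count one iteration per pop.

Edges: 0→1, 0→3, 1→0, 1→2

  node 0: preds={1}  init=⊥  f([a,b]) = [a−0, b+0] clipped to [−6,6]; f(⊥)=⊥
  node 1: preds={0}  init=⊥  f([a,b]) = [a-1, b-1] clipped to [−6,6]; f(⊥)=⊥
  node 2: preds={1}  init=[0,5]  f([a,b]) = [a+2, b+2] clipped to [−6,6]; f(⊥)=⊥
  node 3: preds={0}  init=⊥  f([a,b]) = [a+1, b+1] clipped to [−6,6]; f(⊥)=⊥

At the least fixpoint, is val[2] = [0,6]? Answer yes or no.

no

Worklist (4 pops):
  #1 pop 0: in=⊥ → ⊥ (no change)
  #2 pop 1: in=⊥ → ⊥ (no change)
  #3 pop 2: in=⊥ → [0,5] (no change)
  #4 pop 3: in=⊥ → ⊥ (no change)

Fixpoint:
  val[0] = ⊥
  val[1] = ⊥
  val[2] = [0,5]
  val[3] = ⊥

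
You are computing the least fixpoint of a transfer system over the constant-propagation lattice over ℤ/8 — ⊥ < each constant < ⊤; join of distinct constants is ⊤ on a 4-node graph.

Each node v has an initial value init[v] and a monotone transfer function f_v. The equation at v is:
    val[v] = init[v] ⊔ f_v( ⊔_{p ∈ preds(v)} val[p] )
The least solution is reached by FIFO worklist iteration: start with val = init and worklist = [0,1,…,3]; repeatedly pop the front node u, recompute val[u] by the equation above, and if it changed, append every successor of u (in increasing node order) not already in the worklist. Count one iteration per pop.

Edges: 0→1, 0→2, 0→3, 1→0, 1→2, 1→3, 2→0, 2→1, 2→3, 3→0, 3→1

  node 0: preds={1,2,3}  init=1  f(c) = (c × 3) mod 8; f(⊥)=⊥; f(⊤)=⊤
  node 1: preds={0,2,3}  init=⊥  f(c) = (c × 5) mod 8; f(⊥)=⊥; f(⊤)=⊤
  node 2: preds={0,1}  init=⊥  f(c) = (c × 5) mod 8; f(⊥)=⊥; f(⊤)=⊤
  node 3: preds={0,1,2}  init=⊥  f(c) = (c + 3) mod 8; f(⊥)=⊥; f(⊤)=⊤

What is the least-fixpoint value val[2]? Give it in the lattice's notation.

⊤

Iteration log — 9 steps:
  step 1. node 0  ⊔preds=⊥  new=1  stable
  step 2. node 1  ⊔preds=1  new=5  old=⊥  +wl: 0
  step 3. node 2  ⊔preds=⊤  new=⊤  old=⊥  +wl: 1
  step 4. node 3  ⊔preds=⊤  new=⊤  old=⊥  +wl: 
  step 5. node 0  ⊔preds=⊤  new=⊤  old=1  +wl: 2,3
  step 6. node 1  ⊔preds=⊤  new=⊤  old=5  +wl: 0
  step 7. node 2  ⊔preds=⊤  new=⊤  stable
  step 8. node 3  ⊔preds=⊤  new=⊤  stable
  step 9. node 0  ⊔preds=⊤  new=⊤  stable

Least fixpoint reached:
  node 0: ⊤
  node 1: ⊤
  node 2: ⊤
  node 3: ⊤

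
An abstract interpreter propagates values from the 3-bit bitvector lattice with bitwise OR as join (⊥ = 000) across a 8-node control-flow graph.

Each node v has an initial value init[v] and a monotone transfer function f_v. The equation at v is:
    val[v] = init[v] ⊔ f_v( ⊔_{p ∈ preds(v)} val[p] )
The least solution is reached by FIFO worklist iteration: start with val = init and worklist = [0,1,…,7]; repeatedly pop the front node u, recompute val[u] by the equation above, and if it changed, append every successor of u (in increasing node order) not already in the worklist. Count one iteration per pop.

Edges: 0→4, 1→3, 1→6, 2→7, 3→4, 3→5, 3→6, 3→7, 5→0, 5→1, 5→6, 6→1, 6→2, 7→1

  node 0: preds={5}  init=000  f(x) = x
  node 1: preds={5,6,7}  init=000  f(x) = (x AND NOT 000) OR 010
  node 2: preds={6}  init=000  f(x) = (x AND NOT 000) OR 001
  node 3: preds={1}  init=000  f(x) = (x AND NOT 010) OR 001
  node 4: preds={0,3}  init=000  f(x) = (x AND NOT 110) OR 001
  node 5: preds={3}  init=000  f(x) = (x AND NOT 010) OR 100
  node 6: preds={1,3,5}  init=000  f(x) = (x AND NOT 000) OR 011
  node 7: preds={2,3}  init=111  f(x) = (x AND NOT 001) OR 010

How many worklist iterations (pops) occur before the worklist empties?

13

Worklist (13 pops):
  #1 pop 0: in=000 → 000 (no change)
  #2 pop 1: in=111 → 111 (was 000); enqueue []
  #3 pop 2: in=000 → 001 (was 000); enqueue []
  #4 pop 3: in=111 → 101 (was 000); enqueue []
  #5 pop 4: in=101 → 001 (was 000); enqueue []
  #6 pop 5: in=101 → 101 (was 000); enqueue [0,1]
  #7 pop 6: in=111 → 111 (was 000); enqueue [2]
  #8 pop 7: in=101 → 111 (no change)
  #9 pop 0: in=101 → 101 (was 000); enqueue [4]
  #10 pop 1: in=111 → 111 (no change)
  #11 pop 2: in=111 → 111 (was 001); enqueue [7]
  #12 pop 4: in=101 → 001 (no change)
  #13 pop 7: in=111 → 111 (no change)

Fixpoint:
  val[0] = 101
  val[1] = 111
  val[2] = 111
  val[3] = 101
  val[4] = 001
  val[5] = 101
  val[6] = 111
  val[7] = 111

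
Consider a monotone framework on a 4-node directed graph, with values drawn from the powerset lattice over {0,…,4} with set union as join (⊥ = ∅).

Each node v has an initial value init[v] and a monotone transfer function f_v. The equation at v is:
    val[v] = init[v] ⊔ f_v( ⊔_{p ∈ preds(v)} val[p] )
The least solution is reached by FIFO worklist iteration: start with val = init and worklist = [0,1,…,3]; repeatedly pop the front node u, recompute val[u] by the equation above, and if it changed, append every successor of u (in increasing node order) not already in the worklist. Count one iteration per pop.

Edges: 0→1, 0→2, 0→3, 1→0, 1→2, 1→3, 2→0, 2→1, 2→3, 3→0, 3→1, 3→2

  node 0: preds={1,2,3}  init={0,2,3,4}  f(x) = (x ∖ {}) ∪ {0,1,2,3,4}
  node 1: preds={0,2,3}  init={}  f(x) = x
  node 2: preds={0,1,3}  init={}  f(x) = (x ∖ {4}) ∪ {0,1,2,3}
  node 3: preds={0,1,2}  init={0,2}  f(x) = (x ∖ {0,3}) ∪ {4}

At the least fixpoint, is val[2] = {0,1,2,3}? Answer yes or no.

Iteration log — 7 steps:
  step 1. node 0  ⊔preds={0,2}  new={0,1,2,3,4}  old={0,2,3,4}  +wl: 
  step 2. node 1  ⊔preds={0,1,2,3,4}  new={0,1,2,3,4}  old={}  +wl: 0
  step 3. node 2  ⊔preds={0,1,2,3,4}  new={0,1,2,3}  old={}  +wl: 1
  step 4. node 3  ⊔preds={0,1,2,3,4}  new={0,1,2,4}  old={0,2}  +wl: 2
  step 5. node 0  ⊔preds={0,1,2,3,4}  new={0,1,2,3,4}  stable
  step 6. node 1  ⊔preds={0,1,2,3,4}  new={0,1,2,3,4}  stable
  step 7. node 2  ⊔preds={0,1,2,3,4}  new={0,1,2,3}  stable

Least fixpoint reached:
  node 0: {0,1,2,3,4}
  node 1: {0,1,2,3,4}
  node 2: {0,1,2,3}
  node 3: {0,1,2,4}

yes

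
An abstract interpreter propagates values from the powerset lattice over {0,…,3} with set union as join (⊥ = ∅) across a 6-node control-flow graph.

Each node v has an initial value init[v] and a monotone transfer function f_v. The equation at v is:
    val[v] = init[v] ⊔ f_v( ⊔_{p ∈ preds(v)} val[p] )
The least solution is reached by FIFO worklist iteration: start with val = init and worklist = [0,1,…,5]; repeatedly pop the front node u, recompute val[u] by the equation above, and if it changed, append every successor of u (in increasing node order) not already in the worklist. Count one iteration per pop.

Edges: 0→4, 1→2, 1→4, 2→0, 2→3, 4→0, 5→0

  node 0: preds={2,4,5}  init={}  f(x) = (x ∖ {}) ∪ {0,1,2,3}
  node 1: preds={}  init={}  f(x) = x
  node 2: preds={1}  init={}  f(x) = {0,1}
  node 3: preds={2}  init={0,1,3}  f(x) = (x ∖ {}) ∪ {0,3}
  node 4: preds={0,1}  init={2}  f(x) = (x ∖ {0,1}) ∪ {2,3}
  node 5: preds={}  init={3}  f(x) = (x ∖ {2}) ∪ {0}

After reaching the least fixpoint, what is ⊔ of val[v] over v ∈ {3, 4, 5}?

Iteration log — 7 steps:
  step 1. node 0  ⊔preds={2,3}  new={0,1,2,3}  old={}  +wl: 
  step 2. node 1  ⊔preds={}  new={}  stable
  step 3. node 2  ⊔preds={}  new={0,1}  old={}  +wl: 0
  step 4. node 3  ⊔preds={0,1}  new={0,1,3}  stable
  step 5. node 4  ⊔preds={0,1,2,3}  new={2,3}  old={2}  +wl: 
  step 6. node 5  ⊔preds={}  new={0,3}  old={3}  +wl: 
  step 7. node 0  ⊔preds={0,1,2,3}  new={0,1,2,3}  stable

Least fixpoint reached:
  node 0: {0,1,2,3}
  node 1: {}
  node 2: {0,1}
  node 3: {0,1,3}
  node 4: {2,3}
  node 5: {0,3}

{0,1,2,3}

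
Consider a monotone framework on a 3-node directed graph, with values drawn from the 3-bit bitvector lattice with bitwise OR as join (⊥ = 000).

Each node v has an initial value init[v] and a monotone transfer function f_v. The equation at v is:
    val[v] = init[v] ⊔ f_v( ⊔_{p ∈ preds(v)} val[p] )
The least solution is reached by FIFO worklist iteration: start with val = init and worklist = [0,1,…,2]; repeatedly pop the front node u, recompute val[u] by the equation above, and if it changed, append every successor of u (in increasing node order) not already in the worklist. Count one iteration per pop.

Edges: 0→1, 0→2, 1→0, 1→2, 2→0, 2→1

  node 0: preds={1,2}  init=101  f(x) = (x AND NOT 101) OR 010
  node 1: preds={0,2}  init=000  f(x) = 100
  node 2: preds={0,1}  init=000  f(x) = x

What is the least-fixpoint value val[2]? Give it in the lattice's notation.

111

Trace (5 dequeues):
  [1] u=0 | in 000 | out 111 | prev 101 | push {}
  [2] u=1 | in 111 | out 100 | prev 000 | push {0}
  [3] u=2 | in 111 | out 111 | prev 000 | push {1}
  [4] u=0 | in 111 | out 111 | ==
  [5] u=1 | in 111 | out 100 | ==

Converged values:
  [0] 111
  [1] 100
  [2] 111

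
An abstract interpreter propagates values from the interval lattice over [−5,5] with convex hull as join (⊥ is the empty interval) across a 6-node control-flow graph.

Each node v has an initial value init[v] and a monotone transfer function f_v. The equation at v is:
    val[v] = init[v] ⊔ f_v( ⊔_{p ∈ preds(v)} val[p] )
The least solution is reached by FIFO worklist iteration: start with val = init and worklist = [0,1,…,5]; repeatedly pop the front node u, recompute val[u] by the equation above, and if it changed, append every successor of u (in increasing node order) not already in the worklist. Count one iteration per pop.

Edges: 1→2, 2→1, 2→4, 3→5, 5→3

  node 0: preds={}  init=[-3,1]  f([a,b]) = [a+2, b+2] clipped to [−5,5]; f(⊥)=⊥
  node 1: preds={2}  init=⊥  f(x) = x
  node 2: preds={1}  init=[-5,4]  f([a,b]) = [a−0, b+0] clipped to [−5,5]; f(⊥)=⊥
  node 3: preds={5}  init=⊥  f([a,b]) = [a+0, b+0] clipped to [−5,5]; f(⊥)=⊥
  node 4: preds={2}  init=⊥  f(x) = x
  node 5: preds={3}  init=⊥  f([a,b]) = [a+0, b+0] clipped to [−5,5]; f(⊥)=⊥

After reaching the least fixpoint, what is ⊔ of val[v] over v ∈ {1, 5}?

[-5,4]

Trace (6 dequeues):
  [1] u=0 | in ⊥ | out [-3,1] | ==
  [2] u=1 | in [-5,4] | out [-5,4] | prev ⊥ | push {}
  [3] u=2 | in [-5,4] | out [-5,4] | ==
  [4] u=3 | in ⊥ | out ⊥ | ==
  [5] u=4 | in [-5,4] | out [-5,4] | prev ⊥ | push {}
  [6] u=5 | in ⊥ | out ⊥ | ==

Converged values:
  [0] [-3,1]
  [1] [-5,4]
  [2] [-5,4]
  [3] ⊥
  [4] [-5,4]
  [5] ⊥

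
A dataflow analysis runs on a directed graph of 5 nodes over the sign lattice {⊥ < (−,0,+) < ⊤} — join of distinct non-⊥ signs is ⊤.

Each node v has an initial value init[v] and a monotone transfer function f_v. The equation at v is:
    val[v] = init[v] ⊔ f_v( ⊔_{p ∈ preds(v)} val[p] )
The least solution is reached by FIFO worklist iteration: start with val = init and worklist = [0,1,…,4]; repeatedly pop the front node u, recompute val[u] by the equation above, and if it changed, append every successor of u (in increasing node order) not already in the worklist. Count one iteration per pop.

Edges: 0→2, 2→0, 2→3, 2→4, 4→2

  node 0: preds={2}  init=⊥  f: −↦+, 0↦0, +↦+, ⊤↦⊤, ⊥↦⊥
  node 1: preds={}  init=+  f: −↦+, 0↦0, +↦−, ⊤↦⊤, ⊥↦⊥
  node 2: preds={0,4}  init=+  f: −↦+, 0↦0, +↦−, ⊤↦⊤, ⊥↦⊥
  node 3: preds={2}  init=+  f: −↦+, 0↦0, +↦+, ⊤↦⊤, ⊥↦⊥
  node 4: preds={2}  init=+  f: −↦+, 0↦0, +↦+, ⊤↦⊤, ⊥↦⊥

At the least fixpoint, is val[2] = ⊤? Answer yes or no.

Iteration log — 7 steps:
  step 1. node 0  ⊔preds=+  new=+  old=⊥  +wl: 
  step 2. node 1  ⊔preds=⊥  new=+  stable
  step 3. node 2  ⊔preds=+  new=⊤  old=+  +wl: 0
  step 4. node 3  ⊔preds=⊤  new=⊤  old=+  +wl: 
  step 5. node 4  ⊔preds=⊤  new=⊤  old=+  +wl: 2
  step 6. node 0  ⊔preds=⊤  new=⊤  old=+  +wl: 
  step 7. node 2  ⊔preds=⊤  new=⊤  stable

Least fixpoint reached:
  node 0: ⊤
  node 1: +
  node 2: ⊤
  node 3: ⊤
  node 4: ⊤

yes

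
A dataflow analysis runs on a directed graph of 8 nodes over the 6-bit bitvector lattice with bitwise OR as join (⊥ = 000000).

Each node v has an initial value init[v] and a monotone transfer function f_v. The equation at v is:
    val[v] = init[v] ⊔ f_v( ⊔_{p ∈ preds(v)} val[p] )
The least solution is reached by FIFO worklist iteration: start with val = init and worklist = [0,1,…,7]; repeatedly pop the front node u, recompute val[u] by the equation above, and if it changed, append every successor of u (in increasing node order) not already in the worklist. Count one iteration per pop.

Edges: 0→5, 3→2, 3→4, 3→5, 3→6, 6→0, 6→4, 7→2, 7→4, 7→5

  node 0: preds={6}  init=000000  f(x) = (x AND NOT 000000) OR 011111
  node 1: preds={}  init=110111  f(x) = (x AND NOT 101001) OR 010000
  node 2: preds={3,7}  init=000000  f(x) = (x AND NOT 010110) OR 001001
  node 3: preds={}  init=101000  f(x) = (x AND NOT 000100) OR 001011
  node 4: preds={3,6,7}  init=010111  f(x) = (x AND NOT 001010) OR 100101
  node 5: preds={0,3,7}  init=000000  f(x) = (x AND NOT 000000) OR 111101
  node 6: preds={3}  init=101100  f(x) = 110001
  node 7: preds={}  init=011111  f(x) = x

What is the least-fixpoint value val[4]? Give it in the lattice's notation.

110111

Iteration log — 11 steps:
  step 1. node 0  ⊔preds=101100  new=111111  old=000000  +wl: 
  step 2. node 1  ⊔preds=000000  new=110111  stable
  step 3. node 2  ⊔preds=111111  new=101001  old=000000  +wl: 
  step 4. node 3  ⊔preds=000000  new=101011  old=101000  +wl: 2
  step 5. node 4  ⊔preds=111111  new=110111  old=010111  +wl: 
  step 6. node 5  ⊔preds=111111  new=111111  old=000000  +wl: 
  step 7. node 6  ⊔preds=101011  new=111101  old=101100  +wl: 0,4
  step 8. node 7  ⊔preds=000000  new=011111  stable
  step 9. node 2  ⊔preds=111111  new=101001  stable
  step 10. node 0  ⊔preds=111101  new=111111  stable
  step 11. node 4  ⊔preds=111111  new=110111  stable

Least fixpoint reached:
  node 0: 111111
  node 1: 110111
  node 2: 101001
  node 3: 101011
  node 4: 110111
  node 5: 111111
  node 6: 111101
  node 7: 011111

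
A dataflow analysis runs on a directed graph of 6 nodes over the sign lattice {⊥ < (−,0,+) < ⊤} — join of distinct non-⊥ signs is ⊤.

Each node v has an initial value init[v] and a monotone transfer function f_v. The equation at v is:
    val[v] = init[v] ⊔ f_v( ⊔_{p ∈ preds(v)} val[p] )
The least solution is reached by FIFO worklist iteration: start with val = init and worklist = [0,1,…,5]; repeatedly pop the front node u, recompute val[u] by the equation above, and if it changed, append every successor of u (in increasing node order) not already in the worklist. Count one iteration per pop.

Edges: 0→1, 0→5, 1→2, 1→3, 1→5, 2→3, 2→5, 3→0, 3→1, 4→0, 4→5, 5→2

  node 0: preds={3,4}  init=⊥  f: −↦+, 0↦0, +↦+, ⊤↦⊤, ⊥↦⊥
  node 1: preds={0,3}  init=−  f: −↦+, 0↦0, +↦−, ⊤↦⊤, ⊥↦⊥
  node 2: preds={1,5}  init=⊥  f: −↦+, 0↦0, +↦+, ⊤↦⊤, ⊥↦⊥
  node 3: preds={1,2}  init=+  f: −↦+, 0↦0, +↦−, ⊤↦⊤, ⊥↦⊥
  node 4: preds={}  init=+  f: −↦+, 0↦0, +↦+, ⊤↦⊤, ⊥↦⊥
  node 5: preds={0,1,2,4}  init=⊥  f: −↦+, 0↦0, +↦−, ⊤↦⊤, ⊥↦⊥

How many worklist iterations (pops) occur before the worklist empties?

Trace (11 dequeues):
  [1] u=0 | in + | out + | prev ⊥ | push {}
  [2] u=1 | in + | out − | ==
  [3] u=2 | in − | out + | prev ⊥ | push {}
  [4] u=3 | in ⊤ | out ⊤ | prev + | push {0,1}
  [5] u=4 | in ⊥ | out + | ==
  [6] u=5 | in ⊤ | out ⊤ | prev ⊥ | push {2}
  [7] u=0 | in ⊤ | out ⊤ | prev + | push {5}
  [8] u=1 | in ⊤ | out ⊤ | prev − | push {3}
  [9] u=2 | in ⊤ | out ⊤ | prev + | push {}
  [10] u=5 | in ⊤ | out ⊤ | ==
  [11] u=3 | in ⊤ | out ⊤ | ==

Converged values:
  [0] ⊤
  [1] ⊤
  [2] ⊤
  [3] ⊤
  [4] +
  [5] ⊤

11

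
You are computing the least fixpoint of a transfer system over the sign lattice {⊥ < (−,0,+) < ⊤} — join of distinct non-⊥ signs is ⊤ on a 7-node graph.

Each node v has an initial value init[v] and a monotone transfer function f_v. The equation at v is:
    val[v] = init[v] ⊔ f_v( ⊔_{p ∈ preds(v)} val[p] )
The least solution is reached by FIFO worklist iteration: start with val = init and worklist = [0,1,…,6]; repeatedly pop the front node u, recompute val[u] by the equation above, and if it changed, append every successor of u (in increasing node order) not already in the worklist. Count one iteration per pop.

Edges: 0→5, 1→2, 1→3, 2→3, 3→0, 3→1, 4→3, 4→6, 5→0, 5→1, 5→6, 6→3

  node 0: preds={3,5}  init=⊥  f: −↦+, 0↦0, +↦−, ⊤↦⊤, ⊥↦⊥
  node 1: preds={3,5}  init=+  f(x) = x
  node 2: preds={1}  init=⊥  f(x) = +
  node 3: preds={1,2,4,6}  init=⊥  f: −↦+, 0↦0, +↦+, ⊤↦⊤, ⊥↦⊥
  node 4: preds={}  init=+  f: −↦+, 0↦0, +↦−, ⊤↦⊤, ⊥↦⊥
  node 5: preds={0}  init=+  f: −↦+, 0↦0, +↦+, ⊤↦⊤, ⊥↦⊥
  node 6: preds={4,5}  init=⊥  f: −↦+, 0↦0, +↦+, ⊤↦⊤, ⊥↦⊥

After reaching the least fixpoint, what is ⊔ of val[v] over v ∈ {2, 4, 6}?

+

Worklist (10 pops):
  #1 pop 0: in=+ → − (was ⊥); enqueue []
  #2 pop 1: in=+ → + (no change)
  #3 pop 2: in=+ → + (was ⊥); enqueue []
  #4 pop 3: in=+ → + (was ⊥); enqueue [0,1]
  #5 pop 4: in=⊥ → + (no change)
  #6 pop 5: in=− → + (no change)
  #7 pop 6: in=+ → + (was ⊥); enqueue [3]
  #8 pop 0: in=+ → − (no change)
  #9 pop 1: in=+ → + (no change)
  #10 pop 3: in=+ → + (no change)

Fixpoint:
  val[0] = −
  val[1] = +
  val[2] = +
  val[3] = +
  val[4] = +
  val[5] = +
  val[6] = +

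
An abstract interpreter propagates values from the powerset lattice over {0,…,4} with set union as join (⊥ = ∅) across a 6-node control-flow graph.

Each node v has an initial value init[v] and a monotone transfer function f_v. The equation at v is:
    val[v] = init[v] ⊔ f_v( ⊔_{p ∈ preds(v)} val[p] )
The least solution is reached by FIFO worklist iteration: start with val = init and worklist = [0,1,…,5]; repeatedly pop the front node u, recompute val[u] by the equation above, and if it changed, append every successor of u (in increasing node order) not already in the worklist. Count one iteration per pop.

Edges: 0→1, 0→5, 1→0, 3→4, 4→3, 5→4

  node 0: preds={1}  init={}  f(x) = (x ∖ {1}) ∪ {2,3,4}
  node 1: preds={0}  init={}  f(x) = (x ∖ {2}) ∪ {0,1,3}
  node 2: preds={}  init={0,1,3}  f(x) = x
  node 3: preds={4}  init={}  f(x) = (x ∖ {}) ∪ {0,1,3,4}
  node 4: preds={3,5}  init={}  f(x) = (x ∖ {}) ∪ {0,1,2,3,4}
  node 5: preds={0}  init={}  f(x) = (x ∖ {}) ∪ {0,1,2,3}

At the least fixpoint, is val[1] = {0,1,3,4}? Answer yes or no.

yes

Iteration log — 11 steps:
  step 1. node 0  ⊔preds={}  new={2,3,4}  old={}  +wl: 
  step 2. node 1  ⊔preds={2,3,4}  new={0,1,3,4}  old={}  +wl: 0
  step 3. node 2  ⊔preds={}  new={0,1,3}  stable
  step 4. node 3  ⊔preds={}  new={0,1,3,4}  old={}  +wl: 
  step 5. node 4  ⊔preds={0,1,3,4}  new={0,1,2,3,4}  old={}  +wl: 3
  step 6. node 5  ⊔preds={2,3,4}  new={0,1,2,3,4}  old={}  +wl: 4
  step 7. node 0  ⊔preds={0,1,3,4}  new={0,2,3,4}  old={2,3,4}  +wl: 1,5
  step 8. node 3  ⊔preds={0,1,2,3,4}  new={0,1,2,3,4}  old={0,1,3,4}  +wl: 
  step 9. node 4  ⊔preds={0,1,2,3,4}  new={0,1,2,3,4}  stable
  step 10. node 1  ⊔preds={0,2,3,4}  new={0,1,3,4}  stable
  step 11. node 5  ⊔preds={0,2,3,4}  new={0,1,2,3,4}  stable

Least fixpoint reached:
  node 0: {0,2,3,4}
  node 1: {0,1,3,4}
  node 2: {0,1,3}
  node 3: {0,1,2,3,4}
  node 4: {0,1,2,3,4}
  node 5: {0,1,2,3,4}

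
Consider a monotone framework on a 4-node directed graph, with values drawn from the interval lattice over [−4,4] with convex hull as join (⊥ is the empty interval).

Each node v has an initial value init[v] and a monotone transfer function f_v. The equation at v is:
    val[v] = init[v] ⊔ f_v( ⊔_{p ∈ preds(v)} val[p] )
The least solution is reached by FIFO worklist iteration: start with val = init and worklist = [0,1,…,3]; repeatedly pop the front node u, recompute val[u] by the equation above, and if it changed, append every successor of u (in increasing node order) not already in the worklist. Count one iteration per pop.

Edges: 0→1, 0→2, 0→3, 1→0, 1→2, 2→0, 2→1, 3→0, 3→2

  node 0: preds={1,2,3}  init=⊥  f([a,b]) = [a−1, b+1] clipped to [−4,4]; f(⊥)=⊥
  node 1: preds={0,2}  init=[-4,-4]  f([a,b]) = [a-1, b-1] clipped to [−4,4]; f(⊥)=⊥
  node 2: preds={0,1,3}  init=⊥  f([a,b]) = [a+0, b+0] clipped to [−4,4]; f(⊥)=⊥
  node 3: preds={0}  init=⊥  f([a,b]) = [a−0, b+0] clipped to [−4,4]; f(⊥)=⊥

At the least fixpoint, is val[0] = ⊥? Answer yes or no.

Trace (35 dequeues):
  [1] u=0 | in [-4,-4] | out [-4,-3] | prev ⊥ | push {}
  [2] u=1 | in [-4,-3] | out [-4,-4] | ==
  [3] u=2 | in [-4,-3] | out [-4,-3] | prev ⊥ | push {0,1}
  [4] u=3 | in [-4,-3] | out [-4,-3] | prev ⊥ | push {2}
  [5] u=0 | in [-4,-3] | out [-4,-2] | prev [-4,-3] | push {3}
  [6] u=1 | in [-4,-2] | out [-4,-3] | prev [-4,-4] | push {0}
  [7] u=2 | in [-4,-2] | out [-4,-2] | prev [-4,-3] | push {1}
  [8] u=3 | in [-4,-2] | out [-4,-2] | prev [-4,-3] | push {2}
  [9] u=0 | in [-4,-2] | out [-4,-1] | prev [-4,-2] | push {3}
  [10] u=1 | in [-4,-1] | out [-4,-2] | prev [-4,-3] | push {0}
  [11] u=2 | in [-4,-1] | out [-4,-1] | prev [-4,-2] | push {1}
  [12] u=3 | in [-4,-1] | out [-4,-1] | prev [-4,-2] | push {2}
  [13] u=0 | in [-4,-1] | out [-4,0] | prev [-4,-1] | push {3}
  [14] u=1 | in [-4,0] | out [-4,-1] | prev [-4,-2] | push {0}
  [15] u=2 | in [-4,0] | out [-4,0] | prev [-4,-1] | push {1}
  [16] u=3 | in [-4,0] | out [-4,0] | prev [-4,-1] | push {2}
  [17] u=0 | in [-4,0] | out [-4,1] | prev [-4,0] | push {3}
  [18] u=1 | in [-4,1] | out [-4,0] | prev [-4,-1] | push {0}
  [19] u=2 | in [-4,1] | out [-4,1] | prev [-4,0] | push {1}
  [20] u=3 | in [-4,1] | out [-4,1] | prev [-4,0] | push {2}
  [21] u=0 | in [-4,1] | out [-4,2] | prev [-4,1] | push {3}
  [22] u=1 | in [-4,2] | out [-4,1] | prev [-4,0] | push {0}
  [23] u=2 | in [-4,2] | out [-4,2] | prev [-4,1] | push {1}
  [24] u=3 | in [-4,2] | out [-4,2] | prev [-4,1] | push {2}
  [25] u=0 | in [-4,2] | out [-4,3] | prev [-4,2] | push {3}
  [26] u=1 | in [-4,3] | out [-4,2] | prev [-4,1] | push {0}
  [27] u=2 | in [-4,3] | out [-4,3] | prev [-4,2] | push {1}
  [28] u=3 | in [-4,3] | out [-4,3] | prev [-4,2] | push {2}
  [29] u=0 | in [-4,3] | out [-4,4] | prev [-4,3] | push {3}
  [30] u=1 | in [-4,4] | out [-4,3] | prev [-4,2] | push {0}
  [31] u=2 | in [-4,4] | out [-4,4] | prev [-4,3] | push {1}
  [32] u=3 | in [-4,4] | out [-4,4] | prev [-4,3] | push {2}
  [33] u=0 | in [-4,4] | out [-4,4] | ==
  [34] u=1 | in [-4,4] | out [-4,3] | ==
  [35] u=2 | in [-4,4] | out [-4,4] | ==

Converged values:
  [0] [-4,4]
  [1] [-4,3]
  [2] [-4,4]
  [3] [-4,4]

no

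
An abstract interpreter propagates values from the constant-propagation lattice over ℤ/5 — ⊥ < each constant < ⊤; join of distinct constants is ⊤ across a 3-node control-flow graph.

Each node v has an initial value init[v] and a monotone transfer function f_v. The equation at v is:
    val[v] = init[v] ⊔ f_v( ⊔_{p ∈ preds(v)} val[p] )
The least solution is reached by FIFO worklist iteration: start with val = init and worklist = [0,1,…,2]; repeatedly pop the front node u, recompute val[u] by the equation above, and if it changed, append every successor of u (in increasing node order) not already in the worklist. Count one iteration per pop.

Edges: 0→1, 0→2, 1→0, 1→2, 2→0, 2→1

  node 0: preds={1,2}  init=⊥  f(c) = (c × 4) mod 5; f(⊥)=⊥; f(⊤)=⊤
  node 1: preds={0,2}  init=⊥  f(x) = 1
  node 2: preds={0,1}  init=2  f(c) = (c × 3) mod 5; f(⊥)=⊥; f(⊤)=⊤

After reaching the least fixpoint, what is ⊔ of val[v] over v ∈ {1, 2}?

⊤

Worklist (6 pops):
  #1 pop 0: in=2 → 3 (was ⊥); enqueue []
  #2 pop 1: in=⊤ → 1 (was ⊥); enqueue [0]
  #3 pop 2: in=⊤ → ⊤ (was 2); enqueue [1]
  #4 pop 0: in=⊤ → ⊤ (was 3); enqueue [2]
  #5 pop 1: in=⊤ → 1 (no change)
  #6 pop 2: in=⊤ → ⊤ (no change)

Fixpoint:
  val[0] = ⊤
  val[1] = 1
  val[2] = ⊤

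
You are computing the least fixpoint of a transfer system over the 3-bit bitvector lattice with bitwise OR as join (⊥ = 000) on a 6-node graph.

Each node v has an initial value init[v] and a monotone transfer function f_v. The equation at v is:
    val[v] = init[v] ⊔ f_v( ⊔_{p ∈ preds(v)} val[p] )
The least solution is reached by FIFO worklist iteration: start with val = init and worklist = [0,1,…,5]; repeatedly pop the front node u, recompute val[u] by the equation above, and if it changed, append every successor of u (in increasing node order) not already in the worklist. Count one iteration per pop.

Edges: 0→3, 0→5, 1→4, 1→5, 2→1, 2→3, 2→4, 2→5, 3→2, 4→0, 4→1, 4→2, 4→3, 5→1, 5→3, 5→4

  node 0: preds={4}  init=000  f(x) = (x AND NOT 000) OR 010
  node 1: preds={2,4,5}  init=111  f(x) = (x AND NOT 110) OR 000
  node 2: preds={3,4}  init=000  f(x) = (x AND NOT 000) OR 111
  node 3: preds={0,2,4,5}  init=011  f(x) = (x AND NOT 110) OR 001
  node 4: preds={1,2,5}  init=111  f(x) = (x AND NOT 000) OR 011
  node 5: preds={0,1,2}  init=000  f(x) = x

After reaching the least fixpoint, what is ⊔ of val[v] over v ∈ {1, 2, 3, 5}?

111

Iteration log — 9 steps:
  step 1. node 0  ⊔preds=111  new=111  old=000  +wl: 
  step 2. node 1  ⊔preds=111  new=111  stable
  step 3. node 2  ⊔preds=111  new=111  old=000  +wl: 1
  step 4. node 3  ⊔preds=111  new=011  stable
  step 5. node 4  ⊔preds=111  new=111  stable
  step 6. node 5  ⊔preds=111  new=111  old=000  +wl: 3,4
  step 7. node 1  ⊔preds=111  new=111  stable
  step 8. node 3  ⊔preds=111  new=011  stable
  step 9. node 4  ⊔preds=111  new=111  stable

Least fixpoint reached:
  node 0: 111
  node 1: 111
  node 2: 111
  node 3: 011
  node 4: 111
  node 5: 111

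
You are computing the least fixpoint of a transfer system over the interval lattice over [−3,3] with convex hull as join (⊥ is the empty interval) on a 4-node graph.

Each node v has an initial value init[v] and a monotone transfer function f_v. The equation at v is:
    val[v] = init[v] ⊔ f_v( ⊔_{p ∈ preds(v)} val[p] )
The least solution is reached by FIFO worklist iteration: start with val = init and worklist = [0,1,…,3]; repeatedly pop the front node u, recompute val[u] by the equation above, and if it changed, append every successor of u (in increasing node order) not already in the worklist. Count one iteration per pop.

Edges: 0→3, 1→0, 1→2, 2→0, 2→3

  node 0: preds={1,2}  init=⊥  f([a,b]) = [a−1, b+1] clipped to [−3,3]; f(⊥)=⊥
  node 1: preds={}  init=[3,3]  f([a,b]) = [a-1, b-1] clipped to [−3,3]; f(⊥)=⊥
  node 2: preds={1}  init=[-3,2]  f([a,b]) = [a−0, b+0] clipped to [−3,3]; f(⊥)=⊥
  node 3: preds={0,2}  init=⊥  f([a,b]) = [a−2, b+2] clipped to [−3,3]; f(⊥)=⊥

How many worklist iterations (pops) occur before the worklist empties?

Worklist (5 pops):
  #1 pop 0: in=[-3,3] → [-3,3] (was ⊥); enqueue []
  #2 pop 1: in=⊥ → [3,3] (no change)
  #3 pop 2: in=[3,3] → [-3,3] (was [-3,2]); enqueue [0]
  #4 pop 3: in=[-3,3] → [-3,3] (was ⊥); enqueue []
  #5 pop 0: in=[-3,3] → [-3,3] (no change)

Fixpoint:
  val[0] = [-3,3]
  val[1] = [3,3]
  val[2] = [-3,3]
  val[3] = [-3,3]

5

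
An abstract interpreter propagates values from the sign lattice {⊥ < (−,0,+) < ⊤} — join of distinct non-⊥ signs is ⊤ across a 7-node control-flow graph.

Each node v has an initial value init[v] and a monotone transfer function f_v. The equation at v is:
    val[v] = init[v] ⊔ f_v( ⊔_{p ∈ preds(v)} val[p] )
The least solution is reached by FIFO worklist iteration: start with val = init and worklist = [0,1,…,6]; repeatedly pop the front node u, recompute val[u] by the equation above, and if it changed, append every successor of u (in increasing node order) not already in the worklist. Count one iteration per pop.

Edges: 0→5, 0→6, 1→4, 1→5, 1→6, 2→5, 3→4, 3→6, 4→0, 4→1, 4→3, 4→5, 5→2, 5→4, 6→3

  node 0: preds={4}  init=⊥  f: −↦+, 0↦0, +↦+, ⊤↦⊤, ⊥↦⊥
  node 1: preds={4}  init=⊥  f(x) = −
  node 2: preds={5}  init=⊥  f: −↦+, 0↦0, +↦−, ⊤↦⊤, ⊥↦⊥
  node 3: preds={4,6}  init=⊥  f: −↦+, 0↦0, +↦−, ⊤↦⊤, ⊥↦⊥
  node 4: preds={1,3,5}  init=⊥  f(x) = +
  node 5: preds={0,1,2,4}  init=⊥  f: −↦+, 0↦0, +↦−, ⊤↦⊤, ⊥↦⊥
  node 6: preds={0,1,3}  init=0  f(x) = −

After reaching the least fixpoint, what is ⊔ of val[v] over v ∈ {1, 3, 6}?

⊤

Trace (14 dequeues):
  [1] u=0 | in ⊥ | out ⊥ | ==
  [2] u=1 | in ⊥ | out − | prev ⊥ | push {}
  [3] u=2 | in ⊥ | out ⊥ | ==
  [4] u=3 | in 0 | out 0 | prev ⊥ | push {}
  [5] u=4 | in ⊤ | out + | prev ⊥ | push {0,1,3}
  [6] u=5 | in ⊤ | out ⊤ | prev ⊥ | push {2,4}
  [7] u=6 | in ⊤ | out ⊤ | prev 0 | push {}
  [8] u=0 | in + | out + | prev ⊥ | push {5,6}
  [9] u=1 | in + | out − | ==
  [10] u=3 | in ⊤ | out ⊤ | prev 0 | push {}
  [11] u=2 | in ⊤ | out ⊤ | prev ⊥ | push {}
  [12] u=4 | in ⊤ | out + | ==
  [13] u=5 | in ⊤ | out ⊤ | ==
  [14] u=6 | in ⊤ | out ⊤ | ==

Converged values:
  [0] +
  [1] −
  [2] ⊤
  [3] ⊤
  [4] +
  [5] ⊤
  [6] ⊤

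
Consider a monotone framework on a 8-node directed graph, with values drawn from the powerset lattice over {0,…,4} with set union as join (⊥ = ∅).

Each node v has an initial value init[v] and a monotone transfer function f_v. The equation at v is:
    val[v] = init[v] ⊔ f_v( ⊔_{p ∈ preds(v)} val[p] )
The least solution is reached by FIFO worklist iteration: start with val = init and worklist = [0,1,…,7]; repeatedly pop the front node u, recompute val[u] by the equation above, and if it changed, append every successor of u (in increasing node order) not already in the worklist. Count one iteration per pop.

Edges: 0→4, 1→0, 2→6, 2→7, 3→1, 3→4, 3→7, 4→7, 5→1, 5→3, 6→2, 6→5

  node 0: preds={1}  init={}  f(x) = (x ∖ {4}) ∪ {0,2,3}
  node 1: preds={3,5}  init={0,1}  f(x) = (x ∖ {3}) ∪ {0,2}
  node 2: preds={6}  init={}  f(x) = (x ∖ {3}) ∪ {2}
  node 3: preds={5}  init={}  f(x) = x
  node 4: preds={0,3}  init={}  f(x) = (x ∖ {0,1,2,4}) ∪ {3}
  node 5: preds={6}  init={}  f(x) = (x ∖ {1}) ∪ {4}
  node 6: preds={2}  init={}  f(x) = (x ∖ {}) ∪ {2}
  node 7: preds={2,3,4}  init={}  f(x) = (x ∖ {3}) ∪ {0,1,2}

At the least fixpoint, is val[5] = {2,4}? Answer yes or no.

Worklist (21 pops):
  #1 pop 0: in={0,1} → {0,1,2,3} (was {}); enqueue []
  #2 pop 1: in={} → {0,1,2} (was {0,1}); enqueue [0]
  #3 pop 2: in={} → {2} (was {}); enqueue []
  #4 pop 3: in={} → {} (no change)
  #5 pop 4: in={0,1,2,3} → {3} (was {}); enqueue []
  #6 pop 5: in={} → {4} (was {}); enqueue [1,3]
  #7 pop 6: in={2} → {2} (was {}); enqueue [2,5]
  #8 pop 7: in={2,3} → {0,1,2} (was {}); enqueue []
  #9 pop 0: in={0,1,2} → {0,1,2,3} (no change)
  #10 pop 1: in={4} → {0,1,2,4} (was {0,1,2}); enqueue [0]
  #11 pop 3: in={4} → {4} (was {}); enqueue [1,4,7]
  #12 pop 2: in={2} → {2} (no change)
  #13 pop 5: in={2} → {2,4} (was {4}); enqueue [3]
  #14 pop 0: in={0,1,2,4} → {0,1,2,3} (no change)
  #15 pop 1: in={2,4} → {0,1,2,4} (no change)
  #16 pop 4: in={0,1,2,3,4} → {3} (no change)
  #17 pop 7: in={2,3,4} → {0,1,2,4} (was {0,1,2}); enqueue []
  #18 pop 3: in={2,4} → {2,4} (was {4}); enqueue [1,4,7]
  #19 pop 1: in={2,4} → {0,1,2,4} (no change)
  #20 pop 4: in={0,1,2,3,4} → {3} (no change)
  #21 pop 7: in={2,3,4} → {0,1,2,4} (no change)

Fixpoint:
  val[0] = {0,1,2,3}
  val[1] = {0,1,2,4}
  val[2] = {2}
  val[3] = {2,4}
  val[4] = {3}
  val[5] = {2,4}
  val[6] = {2}
  val[7] = {0,1,2,4}

yes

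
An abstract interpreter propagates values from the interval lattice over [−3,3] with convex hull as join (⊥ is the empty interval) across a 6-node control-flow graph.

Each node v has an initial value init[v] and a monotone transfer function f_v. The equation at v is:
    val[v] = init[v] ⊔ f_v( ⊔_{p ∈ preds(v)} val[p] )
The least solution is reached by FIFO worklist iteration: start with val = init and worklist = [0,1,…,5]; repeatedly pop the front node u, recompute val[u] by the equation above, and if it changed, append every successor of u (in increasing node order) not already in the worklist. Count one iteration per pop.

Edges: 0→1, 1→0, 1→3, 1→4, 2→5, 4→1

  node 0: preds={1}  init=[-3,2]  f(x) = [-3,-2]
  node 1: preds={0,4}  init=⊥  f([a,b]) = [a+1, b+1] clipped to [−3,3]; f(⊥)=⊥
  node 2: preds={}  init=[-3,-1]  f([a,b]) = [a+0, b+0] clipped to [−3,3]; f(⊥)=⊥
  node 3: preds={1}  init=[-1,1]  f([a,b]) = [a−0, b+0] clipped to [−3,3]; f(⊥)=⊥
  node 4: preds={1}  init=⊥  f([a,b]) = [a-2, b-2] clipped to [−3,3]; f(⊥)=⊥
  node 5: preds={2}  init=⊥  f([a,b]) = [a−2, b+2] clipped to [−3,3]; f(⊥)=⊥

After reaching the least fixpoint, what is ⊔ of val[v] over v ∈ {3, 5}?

[-3,3]

Worklist (8 pops):
  #1 pop 0: in=⊥ → [-3,2] (no change)
  #2 pop 1: in=[-3,2] → [-2,3] (was ⊥); enqueue [0]
  #3 pop 2: in=⊥ → [-3,-1] (no change)
  #4 pop 3: in=[-2,3] → [-2,3] (was [-1,1]); enqueue []
  #5 pop 4: in=[-2,3] → [-3,1] (was ⊥); enqueue [1]
  #6 pop 5: in=[-3,-1] → [-3,1] (was ⊥); enqueue []
  #7 pop 0: in=[-2,3] → [-3,2] (no change)
  #8 pop 1: in=[-3,2] → [-2,3] (no change)

Fixpoint:
  val[0] = [-3,2]
  val[1] = [-2,3]
  val[2] = [-3,-1]
  val[3] = [-2,3]
  val[4] = [-3,1]
  val[5] = [-3,1]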